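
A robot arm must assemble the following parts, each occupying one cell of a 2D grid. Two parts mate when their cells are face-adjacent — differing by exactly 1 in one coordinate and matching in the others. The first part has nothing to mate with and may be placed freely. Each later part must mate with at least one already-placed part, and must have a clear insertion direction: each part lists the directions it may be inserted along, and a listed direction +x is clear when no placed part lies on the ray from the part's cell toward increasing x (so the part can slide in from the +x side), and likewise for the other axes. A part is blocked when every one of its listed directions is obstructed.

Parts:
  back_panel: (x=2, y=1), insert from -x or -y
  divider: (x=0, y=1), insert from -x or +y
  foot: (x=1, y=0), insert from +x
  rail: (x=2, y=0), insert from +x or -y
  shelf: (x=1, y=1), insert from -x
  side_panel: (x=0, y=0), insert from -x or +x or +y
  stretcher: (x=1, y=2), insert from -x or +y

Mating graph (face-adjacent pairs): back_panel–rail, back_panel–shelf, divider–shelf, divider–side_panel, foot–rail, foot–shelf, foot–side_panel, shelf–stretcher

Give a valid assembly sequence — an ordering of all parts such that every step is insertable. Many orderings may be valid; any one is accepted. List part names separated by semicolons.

foot; rail; back_panel; shelf; stretcher; side_panel; divider

1. foot@(1, 0) [+x clear] — {foot}
2. rail@(2, 0) [+x clear] — {foot, rail}
3. back_panel@(2, 1) [-x clear] — {back_panel, foot, rail}
4. shelf@(1, 1) [-x clear] — {back_panel, foot, rail, shelf}
5. stretcher@(1, 2) [-x clear] — {back_panel, foot, rail, shelf, stretcher}
6. side_panel@(0, 0) [-x clear] — {back_panel, foot, rail, shelf, side_panel, stretcher}
7. divider@(0, 1) [-x clear] — {back_panel, divider, foot, rail, shelf, side_panel, stretcher}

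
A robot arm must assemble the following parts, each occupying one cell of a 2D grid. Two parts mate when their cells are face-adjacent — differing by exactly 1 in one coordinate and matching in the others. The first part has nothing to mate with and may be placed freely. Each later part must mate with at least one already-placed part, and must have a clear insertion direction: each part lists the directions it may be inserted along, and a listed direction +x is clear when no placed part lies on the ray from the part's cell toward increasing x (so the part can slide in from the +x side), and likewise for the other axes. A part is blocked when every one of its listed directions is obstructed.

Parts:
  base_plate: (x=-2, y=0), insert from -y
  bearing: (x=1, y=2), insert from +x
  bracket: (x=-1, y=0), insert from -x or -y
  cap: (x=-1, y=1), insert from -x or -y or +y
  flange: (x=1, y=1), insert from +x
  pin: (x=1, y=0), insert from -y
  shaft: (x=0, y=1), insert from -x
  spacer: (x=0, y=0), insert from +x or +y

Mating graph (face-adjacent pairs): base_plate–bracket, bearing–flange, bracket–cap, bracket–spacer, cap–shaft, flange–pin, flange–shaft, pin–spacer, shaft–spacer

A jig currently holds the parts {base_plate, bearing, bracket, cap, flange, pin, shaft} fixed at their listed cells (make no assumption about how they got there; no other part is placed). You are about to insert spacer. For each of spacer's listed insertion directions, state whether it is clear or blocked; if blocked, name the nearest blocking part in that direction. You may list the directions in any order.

+x: blocked by pin; +y: blocked by shaft

+x: nearest on ray is pin@(1, 0) ⇒ blocked
+y: nearest on ray is shaft@(0, 1) ⇒ blocked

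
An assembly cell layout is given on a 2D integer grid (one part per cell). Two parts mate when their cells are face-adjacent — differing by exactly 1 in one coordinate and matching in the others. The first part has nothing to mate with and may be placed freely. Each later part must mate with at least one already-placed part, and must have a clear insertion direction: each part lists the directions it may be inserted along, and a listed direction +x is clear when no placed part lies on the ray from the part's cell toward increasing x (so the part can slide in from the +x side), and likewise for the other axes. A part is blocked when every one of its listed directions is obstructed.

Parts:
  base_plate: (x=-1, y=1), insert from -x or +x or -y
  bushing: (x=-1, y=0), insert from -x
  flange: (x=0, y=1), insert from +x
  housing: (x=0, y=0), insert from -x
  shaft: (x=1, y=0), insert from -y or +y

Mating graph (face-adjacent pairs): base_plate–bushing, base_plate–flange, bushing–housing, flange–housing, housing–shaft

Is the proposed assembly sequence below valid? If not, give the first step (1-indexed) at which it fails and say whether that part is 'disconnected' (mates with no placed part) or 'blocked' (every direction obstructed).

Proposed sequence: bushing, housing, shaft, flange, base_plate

1. bushing@(-1, 0) [-x clear] — {bushing}
2. housing@(0, 0) — -x all obstructed ⇒ blocked

Invalid at step 2 (blocked)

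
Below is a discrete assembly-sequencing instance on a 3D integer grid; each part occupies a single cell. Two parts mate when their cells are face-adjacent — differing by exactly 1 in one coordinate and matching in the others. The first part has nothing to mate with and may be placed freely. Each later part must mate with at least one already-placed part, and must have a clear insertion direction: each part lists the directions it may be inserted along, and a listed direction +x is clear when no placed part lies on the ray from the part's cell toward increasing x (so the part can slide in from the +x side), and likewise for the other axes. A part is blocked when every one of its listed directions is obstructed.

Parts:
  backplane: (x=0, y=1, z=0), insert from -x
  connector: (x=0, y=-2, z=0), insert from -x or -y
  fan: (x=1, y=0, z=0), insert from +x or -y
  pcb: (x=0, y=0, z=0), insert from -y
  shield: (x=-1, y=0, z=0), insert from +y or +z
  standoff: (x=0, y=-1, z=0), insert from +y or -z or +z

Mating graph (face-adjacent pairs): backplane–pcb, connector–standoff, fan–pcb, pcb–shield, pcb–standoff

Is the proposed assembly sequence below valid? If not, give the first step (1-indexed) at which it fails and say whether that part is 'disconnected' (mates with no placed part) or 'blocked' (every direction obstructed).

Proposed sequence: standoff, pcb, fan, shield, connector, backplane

Invalid at step 2 (blocked)

1. standoff@(0, -1, 0) [+y clear] — {standoff}
2. pcb@(0, 0, 0) — -y all obstructed ⇒ blocked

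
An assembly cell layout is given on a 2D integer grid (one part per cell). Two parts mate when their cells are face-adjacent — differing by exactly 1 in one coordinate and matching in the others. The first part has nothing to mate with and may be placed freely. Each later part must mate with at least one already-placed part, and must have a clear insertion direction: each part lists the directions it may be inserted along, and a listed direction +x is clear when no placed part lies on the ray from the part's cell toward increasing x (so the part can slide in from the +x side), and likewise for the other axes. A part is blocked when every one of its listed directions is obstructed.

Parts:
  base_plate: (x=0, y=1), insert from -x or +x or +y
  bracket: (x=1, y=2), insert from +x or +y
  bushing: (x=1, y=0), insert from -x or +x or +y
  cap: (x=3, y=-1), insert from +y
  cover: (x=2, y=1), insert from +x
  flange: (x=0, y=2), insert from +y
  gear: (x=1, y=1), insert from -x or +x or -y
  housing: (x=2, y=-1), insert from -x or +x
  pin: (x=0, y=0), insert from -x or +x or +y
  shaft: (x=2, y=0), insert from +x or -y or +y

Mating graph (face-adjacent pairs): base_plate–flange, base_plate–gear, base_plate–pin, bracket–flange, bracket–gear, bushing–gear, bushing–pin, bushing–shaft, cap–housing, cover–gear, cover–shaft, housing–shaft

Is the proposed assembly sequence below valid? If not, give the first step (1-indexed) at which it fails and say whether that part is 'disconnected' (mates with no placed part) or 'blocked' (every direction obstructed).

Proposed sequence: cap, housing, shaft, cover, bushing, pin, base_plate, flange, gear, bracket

Invalid at step 9 (blocked)

1. cap@(3, -1) [+y clear] — {cap}
2. housing@(2, -1) [-x clear] — {cap, housing}
3. shaft@(2, 0) [+x clear] — {cap, housing, shaft}
4. cover@(2, 1) [+x clear] — {cap, cover, housing, shaft}
5. bushing@(1, 0) [-x clear] — {bushing, cap, cover, housing, shaft}
6. pin@(0, 0) [-x clear] — {bushing, cap, cover, housing, pin, shaft}
7. base_plate@(0, 1) [-x clear] — {base_plate, bushing, cap, cover, housing, pin, shaft}
8. flange@(0, 2) [+y clear] — {base_plate, bushing, cap, cover, flange, housing, pin, shaft}
9. gear@(1, 1) — -x/+x/-y all obstructed ⇒ blocked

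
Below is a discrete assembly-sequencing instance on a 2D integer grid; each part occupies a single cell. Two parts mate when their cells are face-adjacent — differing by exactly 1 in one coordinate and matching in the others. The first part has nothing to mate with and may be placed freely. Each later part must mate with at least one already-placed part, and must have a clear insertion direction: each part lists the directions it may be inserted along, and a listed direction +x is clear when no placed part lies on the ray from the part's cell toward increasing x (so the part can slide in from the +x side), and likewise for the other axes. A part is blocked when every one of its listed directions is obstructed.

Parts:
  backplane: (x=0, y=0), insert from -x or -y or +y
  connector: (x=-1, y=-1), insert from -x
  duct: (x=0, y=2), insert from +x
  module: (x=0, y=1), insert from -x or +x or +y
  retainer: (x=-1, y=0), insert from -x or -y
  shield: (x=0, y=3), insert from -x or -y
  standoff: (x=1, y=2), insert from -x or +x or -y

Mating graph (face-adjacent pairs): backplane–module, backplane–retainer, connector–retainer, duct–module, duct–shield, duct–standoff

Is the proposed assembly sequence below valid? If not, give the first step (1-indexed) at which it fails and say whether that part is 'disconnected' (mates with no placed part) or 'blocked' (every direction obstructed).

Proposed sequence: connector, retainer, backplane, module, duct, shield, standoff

1. connector@(-1, -1) [-x clear] — {connector}
2. retainer@(-1, 0) [-x clear] — {connector, retainer}
3. backplane@(0, 0) [-y clear] — {backplane, connector, retainer}
4. module@(0, 1) [-x clear] — {backplane, connector, module, retainer}
5. duct@(0, 2) [+x clear] — {backplane, connector, duct, module, retainer}
6. shield@(0, 3) [-x clear] — {backplane, connector, duct, module, retainer, shield}
7. standoff@(1, 2) [+x clear] — {backplane, connector, duct, module, retainer, shield, standoff}

Valid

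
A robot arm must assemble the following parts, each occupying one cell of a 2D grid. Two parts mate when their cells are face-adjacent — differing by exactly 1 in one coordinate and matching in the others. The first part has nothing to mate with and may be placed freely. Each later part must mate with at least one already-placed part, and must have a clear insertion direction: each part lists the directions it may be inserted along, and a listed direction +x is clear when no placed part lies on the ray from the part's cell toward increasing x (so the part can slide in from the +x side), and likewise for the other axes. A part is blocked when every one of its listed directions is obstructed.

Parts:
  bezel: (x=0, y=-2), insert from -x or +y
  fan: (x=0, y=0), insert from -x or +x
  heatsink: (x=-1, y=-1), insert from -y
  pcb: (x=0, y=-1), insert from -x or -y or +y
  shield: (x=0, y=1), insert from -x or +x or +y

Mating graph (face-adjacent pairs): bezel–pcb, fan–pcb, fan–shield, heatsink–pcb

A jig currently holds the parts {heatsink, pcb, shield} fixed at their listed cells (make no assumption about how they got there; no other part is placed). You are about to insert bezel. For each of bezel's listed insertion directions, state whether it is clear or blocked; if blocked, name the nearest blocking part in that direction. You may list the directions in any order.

+y: blocked by pcb; -x: clear

-x: ray from bezel(0, -2) has no placed part ⇒ clear
+y: nearest on ray is pcb@(0, -1) ⇒ blocked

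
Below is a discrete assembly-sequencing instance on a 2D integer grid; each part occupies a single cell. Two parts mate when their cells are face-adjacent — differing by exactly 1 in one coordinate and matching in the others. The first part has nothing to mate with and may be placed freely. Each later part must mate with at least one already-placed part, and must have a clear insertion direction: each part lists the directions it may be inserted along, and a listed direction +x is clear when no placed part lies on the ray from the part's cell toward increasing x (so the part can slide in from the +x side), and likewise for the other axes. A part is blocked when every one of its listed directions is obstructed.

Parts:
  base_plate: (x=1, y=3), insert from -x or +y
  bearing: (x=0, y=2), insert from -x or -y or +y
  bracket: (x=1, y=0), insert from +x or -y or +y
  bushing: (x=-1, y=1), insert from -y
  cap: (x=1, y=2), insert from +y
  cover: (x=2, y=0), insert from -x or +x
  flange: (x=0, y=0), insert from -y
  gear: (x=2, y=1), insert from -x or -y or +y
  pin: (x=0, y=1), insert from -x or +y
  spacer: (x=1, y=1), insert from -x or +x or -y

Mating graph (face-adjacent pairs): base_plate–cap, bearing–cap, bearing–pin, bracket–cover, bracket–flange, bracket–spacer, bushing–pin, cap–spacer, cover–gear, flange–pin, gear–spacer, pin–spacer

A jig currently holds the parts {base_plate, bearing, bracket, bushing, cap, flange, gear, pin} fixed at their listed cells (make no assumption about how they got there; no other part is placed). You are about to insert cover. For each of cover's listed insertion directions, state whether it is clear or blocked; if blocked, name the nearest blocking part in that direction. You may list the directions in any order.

+x: clear; -x: blocked by bracket

-x: nearest on ray is bracket@(1, 0) ⇒ blocked
+x: ray from cover(2, 0) has no placed part ⇒ clear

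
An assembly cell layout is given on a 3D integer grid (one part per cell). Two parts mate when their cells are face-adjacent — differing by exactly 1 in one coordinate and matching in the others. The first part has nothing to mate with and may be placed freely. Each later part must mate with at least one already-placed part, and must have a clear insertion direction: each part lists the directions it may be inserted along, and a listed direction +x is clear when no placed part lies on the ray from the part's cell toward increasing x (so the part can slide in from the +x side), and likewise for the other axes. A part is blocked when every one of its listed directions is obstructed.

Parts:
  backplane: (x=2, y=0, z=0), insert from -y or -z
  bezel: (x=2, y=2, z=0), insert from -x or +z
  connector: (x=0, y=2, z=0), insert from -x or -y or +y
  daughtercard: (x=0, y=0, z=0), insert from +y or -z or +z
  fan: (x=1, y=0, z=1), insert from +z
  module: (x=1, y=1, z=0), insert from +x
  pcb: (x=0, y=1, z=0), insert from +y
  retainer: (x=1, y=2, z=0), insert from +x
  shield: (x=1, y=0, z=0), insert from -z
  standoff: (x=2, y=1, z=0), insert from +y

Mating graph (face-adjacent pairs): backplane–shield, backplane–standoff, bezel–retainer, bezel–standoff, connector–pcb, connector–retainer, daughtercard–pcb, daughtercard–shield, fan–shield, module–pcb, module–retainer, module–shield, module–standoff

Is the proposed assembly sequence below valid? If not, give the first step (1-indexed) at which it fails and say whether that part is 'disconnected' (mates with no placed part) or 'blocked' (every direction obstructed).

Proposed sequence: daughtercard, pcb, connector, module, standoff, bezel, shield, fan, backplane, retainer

Invalid at step 10 (blocked)

1. daughtercard@(0, 0, 0) [+y clear] — {daughtercard}
2. pcb@(0, 1, 0) [+y clear] — {daughtercard, pcb}
3. connector@(0, 2, 0) [-x clear] — {connector, daughtercard, pcb}
4. module@(1, 1, 0) [+x clear] — {connector, daughtercard, module, pcb}
5. standoff@(2, 1, 0) [+y clear] — {connector, daughtercard, module, pcb, standoff}
6. bezel@(2, 2, 0) [+z clear] — {bezel, connector, daughtercard, module, pcb, standoff}
7. shield@(1, 0, 0) [-z clear] — {bezel, connector, daughtercard, module, pcb, shield, standoff}
8. fan@(1, 0, 1) [+z clear] — {bezel, connector, daughtercard, fan, module, pcb, shield, standoff}
9. backplane@(2, 0, 0) [-y clear] — {backplane, bezel, connector, daughtercard, fan, module, pcb, shield, standoff}
10. retainer@(1, 2, 0) — +x all obstructed ⇒ blocked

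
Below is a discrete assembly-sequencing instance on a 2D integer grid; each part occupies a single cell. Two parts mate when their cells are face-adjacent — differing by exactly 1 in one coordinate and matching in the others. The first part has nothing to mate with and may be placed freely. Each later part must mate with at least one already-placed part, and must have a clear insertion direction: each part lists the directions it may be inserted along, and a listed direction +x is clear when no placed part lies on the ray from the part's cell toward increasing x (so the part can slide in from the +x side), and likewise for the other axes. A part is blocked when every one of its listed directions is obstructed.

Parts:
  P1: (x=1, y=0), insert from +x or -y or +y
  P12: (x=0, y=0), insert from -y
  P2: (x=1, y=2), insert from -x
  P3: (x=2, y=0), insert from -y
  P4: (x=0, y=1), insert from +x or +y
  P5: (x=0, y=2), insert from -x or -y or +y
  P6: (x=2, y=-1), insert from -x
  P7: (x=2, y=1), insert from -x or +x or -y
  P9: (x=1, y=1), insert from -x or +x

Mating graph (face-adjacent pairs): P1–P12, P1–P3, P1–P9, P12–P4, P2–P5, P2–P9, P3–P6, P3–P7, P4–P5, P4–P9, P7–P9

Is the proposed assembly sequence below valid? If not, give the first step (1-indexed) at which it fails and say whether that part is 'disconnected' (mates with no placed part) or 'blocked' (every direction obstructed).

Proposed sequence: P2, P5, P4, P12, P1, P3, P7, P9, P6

1. P2@(1, 2) [-x clear] — {P2}
2. P5@(0, 2) [-x clear] — {P2, P5}
3. P4@(0, 1) [+x clear] — {P2, P4, P5}
4. P12@(0, 0) [-y clear] — {P12, P2, P4, P5}
5. P1@(1, 0) [+x clear] — {P1, P12, P2, P4, P5}
6. P3@(2, 0) [-y clear] — {P1, P12, P2, P3, P4, P5}
7. P7@(2, 1) [+x clear] — {P1, P12, P2, P3, P4, P5, P7}
8. P9@(1, 1) — -x/+x all obstructed ⇒ blocked

Invalid at step 8 (blocked)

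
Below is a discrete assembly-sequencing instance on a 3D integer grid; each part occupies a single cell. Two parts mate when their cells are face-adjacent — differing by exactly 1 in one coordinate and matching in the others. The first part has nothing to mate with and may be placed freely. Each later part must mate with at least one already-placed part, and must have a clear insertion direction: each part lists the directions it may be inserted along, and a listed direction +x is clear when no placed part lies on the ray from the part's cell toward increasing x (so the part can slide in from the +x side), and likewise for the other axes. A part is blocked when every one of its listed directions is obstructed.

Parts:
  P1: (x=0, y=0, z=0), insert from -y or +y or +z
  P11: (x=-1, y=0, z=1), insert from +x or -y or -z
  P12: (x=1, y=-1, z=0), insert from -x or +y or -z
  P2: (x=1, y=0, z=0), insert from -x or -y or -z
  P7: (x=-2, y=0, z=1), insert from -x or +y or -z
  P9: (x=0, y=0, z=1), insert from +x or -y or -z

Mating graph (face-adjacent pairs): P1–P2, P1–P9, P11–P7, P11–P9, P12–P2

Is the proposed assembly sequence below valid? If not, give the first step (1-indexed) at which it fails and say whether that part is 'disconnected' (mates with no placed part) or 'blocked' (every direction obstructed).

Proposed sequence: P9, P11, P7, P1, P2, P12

Valid

1. P9@(0, 0, 1) [+x clear] — {P9}
2. P11@(-1, 0, 1) [-y clear] — {P11, P9}
3. P7@(-2, 0, 1) [-x clear] — {P11, P7, P9}
4. P1@(0, 0, 0) [-y clear] — {P1, P11, P7, P9}
5. P2@(1, 0, 0) [-y clear] — {P1, P11, P2, P7, P9}
6. P12@(1, -1, 0) [-x clear] — {P1, P11, P12, P2, P7, P9}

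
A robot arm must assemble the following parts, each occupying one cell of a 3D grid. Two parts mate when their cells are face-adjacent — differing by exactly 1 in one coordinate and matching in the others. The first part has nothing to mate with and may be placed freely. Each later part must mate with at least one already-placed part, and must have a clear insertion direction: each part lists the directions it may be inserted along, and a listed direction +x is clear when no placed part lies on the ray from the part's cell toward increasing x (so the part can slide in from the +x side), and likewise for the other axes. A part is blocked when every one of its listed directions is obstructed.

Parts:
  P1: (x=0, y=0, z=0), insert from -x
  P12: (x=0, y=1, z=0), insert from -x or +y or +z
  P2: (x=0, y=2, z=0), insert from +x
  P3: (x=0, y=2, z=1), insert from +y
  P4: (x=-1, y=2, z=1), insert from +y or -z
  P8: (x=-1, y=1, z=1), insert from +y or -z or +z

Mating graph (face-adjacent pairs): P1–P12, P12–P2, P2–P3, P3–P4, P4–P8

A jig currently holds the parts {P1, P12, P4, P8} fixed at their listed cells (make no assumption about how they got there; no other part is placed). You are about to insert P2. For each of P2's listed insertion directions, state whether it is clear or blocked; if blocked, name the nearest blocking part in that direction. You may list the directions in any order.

+x: ray from P2(0, 2, 0) has no placed part ⇒ clear

+x: clear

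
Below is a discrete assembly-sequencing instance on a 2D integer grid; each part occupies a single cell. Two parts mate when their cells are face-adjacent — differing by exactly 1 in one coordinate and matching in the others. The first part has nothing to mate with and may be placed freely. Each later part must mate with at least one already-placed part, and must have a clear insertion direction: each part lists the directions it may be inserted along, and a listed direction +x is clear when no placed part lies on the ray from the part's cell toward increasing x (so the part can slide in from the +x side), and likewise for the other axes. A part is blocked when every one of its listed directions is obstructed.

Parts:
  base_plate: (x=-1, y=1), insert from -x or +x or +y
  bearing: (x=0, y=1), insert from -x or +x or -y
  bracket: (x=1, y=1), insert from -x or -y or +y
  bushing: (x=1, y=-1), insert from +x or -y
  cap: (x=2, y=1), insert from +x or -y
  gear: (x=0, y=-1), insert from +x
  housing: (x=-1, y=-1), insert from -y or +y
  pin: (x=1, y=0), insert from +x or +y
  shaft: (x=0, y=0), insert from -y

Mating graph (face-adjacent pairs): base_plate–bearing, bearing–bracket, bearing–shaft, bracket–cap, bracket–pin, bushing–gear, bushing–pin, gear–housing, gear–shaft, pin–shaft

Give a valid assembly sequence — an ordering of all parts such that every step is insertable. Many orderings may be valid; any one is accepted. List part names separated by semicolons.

1. cap@(2, 1) [+x clear] — {cap}
2. bracket@(1, 1) [-x clear] — {bracket, cap}
3. pin@(1, 0) [+x clear] — {bracket, cap, pin}
4. shaft@(0, 0) [-y clear] — {bracket, cap, pin, shaft}
5. gear@(0, -1) [+x clear] — {bracket, cap, gear, pin, shaft}
6. housing@(-1, -1) [-y clear] — {bracket, cap, gear, housing, pin, shaft}
7. bearing@(0, 1) [-x clear] — {bearing, bracket, cap, gear, housing, pin, shaft}
8. base_plate@(-1, 1) [-x clear] — {base_plate, bearing, bracket, cap, gear, housing, pin, shaft}
9. bushing@(1, -1) [+x clear] — {base_plate, bearing, bracket, bushing, cap, gear, housing, pin, shaft}

cap; bracket; pin; shaft; gear; housing; bearing; base_plate; bushing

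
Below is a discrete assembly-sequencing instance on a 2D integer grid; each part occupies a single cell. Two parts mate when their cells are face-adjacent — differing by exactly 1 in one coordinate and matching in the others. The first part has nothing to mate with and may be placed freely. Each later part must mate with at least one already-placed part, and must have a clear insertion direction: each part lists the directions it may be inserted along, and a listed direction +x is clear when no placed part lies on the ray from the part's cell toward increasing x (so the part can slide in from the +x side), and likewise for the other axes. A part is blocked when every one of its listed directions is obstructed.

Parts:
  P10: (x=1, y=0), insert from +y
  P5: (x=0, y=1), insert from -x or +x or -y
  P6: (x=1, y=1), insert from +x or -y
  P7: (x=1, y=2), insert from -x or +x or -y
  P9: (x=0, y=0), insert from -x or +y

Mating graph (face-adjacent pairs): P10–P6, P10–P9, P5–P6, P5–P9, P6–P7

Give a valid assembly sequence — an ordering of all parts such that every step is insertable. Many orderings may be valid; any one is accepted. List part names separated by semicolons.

P5; P9; P10; P6; P7

1. P5@(0, 1) [-x clear] — {P5}
2. P9@(0, 0) [-x clear] — {P5, P9}
3. P10@(1, 0) [+y clear] — {P10, P5, P9}
4. P6@(1, 1) [+x clear] — {P10, P5, P6, P9}
5. P7@(1, 2) [-x clear] — {P10, P5, P6, P7, P9}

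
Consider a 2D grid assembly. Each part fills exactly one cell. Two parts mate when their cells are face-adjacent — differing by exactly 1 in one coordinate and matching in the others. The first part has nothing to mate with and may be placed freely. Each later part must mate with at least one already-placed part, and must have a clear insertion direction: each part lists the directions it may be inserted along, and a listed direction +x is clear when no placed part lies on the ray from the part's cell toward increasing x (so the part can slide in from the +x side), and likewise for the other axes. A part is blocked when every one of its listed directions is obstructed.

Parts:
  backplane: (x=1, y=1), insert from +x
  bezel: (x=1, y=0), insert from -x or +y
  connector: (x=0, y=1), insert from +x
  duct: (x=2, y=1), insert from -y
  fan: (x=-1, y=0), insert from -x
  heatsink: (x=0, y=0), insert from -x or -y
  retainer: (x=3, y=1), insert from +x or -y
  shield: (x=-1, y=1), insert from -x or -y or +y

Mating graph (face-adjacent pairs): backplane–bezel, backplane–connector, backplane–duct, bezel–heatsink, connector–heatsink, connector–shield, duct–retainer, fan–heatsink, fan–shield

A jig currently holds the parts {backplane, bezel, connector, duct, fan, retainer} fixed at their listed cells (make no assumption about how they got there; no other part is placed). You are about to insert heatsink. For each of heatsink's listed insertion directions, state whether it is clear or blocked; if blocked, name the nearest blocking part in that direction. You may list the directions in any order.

-x: nearest on ray is fan@(-1, 0) ⇒ blocked
-y: ray from heatsink(0, 0) has no placed part ⇒ clear

-x: blocked by fan; -y: clear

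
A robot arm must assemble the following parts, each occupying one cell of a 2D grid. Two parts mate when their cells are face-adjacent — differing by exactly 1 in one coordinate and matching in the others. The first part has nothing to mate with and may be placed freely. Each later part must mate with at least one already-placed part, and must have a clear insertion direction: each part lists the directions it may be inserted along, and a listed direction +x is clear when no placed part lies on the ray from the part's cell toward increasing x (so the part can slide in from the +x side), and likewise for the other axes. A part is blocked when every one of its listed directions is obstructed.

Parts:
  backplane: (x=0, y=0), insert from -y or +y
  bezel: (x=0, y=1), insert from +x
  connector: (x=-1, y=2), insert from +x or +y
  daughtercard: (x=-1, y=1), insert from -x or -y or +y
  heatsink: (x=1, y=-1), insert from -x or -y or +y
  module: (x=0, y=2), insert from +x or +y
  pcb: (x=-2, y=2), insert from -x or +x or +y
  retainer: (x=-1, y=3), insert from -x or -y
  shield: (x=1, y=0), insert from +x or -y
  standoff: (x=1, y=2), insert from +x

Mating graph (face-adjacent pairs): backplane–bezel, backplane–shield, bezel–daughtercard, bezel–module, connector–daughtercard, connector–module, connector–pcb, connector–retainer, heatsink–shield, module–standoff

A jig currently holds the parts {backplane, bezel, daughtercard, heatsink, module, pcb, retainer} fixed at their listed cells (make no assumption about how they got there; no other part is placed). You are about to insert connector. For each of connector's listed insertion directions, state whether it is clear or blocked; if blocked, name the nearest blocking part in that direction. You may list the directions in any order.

+x: blocked by module; +y: blocked by retainer

+x: nearest on ray is module@(0, 2) ⇒ blocked
+y: nearest on ray is retainer@(-1, 3) ⇒ blocked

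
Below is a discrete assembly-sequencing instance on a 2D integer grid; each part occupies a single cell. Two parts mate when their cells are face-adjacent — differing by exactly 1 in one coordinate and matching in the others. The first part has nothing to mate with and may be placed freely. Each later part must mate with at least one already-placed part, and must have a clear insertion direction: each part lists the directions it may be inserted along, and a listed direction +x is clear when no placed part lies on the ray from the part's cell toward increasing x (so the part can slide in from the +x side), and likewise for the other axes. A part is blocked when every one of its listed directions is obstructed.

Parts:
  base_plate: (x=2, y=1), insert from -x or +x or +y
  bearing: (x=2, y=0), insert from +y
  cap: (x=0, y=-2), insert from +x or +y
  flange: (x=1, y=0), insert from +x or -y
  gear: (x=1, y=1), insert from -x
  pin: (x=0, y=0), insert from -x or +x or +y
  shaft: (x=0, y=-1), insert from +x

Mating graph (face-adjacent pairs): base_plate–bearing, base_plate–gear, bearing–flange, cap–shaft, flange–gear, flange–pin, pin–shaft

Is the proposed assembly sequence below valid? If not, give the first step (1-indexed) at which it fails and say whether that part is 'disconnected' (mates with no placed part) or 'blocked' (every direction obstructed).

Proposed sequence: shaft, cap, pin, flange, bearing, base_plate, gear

Valid

1. shaft@(0, -1) [+x clear] — {shaft}
2. cap@(0, -2) [+x clear] — {cap, shaft}
3. pin@(0, 0) [-x clear] — {cap, pin, shaft}
4. flange@(1, 0) [+x clear] — {cap, flange, pin, shaft}
5. bearing@(2, 0) [+y clear] — {bearing, cap, flange, pin, shaft}
6. base_plate@(2, 1) [-x clear] — {base_plate, bearing, cap, flange, pin, shaft}
7. gear@(1, 1) [-x clear] — {base_plate, bearing, cap, flange, gear, pin, shaft}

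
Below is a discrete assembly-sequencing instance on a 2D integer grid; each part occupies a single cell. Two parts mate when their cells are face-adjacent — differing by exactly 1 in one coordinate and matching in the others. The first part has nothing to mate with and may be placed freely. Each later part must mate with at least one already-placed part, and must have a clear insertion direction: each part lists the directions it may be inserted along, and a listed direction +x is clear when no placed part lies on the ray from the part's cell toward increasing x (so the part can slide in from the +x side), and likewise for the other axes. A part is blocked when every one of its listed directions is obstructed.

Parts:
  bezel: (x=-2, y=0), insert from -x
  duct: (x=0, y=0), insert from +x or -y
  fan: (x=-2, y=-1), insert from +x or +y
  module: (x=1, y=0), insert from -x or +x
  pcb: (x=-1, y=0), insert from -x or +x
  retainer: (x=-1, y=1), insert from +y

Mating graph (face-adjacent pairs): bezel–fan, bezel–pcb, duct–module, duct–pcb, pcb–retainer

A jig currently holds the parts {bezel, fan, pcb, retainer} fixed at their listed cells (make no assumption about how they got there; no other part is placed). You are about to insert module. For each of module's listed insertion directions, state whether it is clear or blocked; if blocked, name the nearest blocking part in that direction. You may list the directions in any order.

+x: clear; -x: blocked by pcb

-x: nearest on ray is pcb@(-1, 0) ⇒ blocked
+x: ray from module(1, 0) has no placed part ⇒ clear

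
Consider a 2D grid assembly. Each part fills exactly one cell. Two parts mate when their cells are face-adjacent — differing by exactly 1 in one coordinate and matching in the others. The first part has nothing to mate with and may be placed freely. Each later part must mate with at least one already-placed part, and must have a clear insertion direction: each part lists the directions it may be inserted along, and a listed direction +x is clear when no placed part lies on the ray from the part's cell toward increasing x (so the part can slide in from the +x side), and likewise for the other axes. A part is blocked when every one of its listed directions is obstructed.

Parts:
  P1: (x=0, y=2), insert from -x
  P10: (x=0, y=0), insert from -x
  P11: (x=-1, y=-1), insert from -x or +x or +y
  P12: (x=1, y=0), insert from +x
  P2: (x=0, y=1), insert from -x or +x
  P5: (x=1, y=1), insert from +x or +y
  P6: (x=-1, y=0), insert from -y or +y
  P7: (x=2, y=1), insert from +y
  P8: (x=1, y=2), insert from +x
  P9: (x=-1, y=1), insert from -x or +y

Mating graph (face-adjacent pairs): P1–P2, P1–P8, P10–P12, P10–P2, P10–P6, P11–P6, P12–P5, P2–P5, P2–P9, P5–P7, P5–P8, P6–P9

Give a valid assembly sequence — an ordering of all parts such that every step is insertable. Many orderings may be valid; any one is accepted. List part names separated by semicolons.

1. P5@(1, 1) [+x clear] — {P5}
2. P8@(1, 2) [+x clear] — {P5, P8}
3. P1@(0, 2) [-x clear] — {P1, P5, P8}
4. P2@(0, 1) [-x clear] — {P1, P2, P5, P8}
5. P9@(-1, 1) [-x clear] — {P1, P2, P5, P8, P9}
6. P10@(0, 0) [-x clear] — {P1, P10, P2, P5, P8, P9}
7. P6@(-1, 0) [-y clear] — {P1, P10, P2, P5, P6, P8, P9}
8. P11@(-1, -1) [-x clear] — {P1, P10, P11, P2, P5, P6, P8, P9}
9. P12@(1, 0) [+x clear] — {P1, P10, P11, P12, P2, P5, P6, P8, P9}
10. P7@(2, 1) [+y clear] — {P1, P10, P11, P12, P2, P5, P6, P7, P8, P9}

P5; P8; P1; P2; P9; P10; P6; P11; P12; P7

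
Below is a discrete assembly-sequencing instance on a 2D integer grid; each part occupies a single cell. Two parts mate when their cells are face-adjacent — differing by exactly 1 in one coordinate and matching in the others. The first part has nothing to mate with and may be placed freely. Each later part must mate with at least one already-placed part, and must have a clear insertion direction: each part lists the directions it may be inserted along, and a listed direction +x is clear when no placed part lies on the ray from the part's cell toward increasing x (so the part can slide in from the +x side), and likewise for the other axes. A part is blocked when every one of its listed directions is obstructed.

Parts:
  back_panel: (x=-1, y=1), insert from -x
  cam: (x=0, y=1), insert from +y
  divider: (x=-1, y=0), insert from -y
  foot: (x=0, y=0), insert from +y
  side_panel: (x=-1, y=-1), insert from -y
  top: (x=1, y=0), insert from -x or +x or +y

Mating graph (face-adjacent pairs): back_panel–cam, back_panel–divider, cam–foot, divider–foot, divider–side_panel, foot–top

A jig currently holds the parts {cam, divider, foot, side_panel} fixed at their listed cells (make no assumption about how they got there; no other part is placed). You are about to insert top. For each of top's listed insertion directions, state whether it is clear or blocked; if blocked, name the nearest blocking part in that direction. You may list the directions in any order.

-x: nearest on ray is foot@(0, 0) ⇒ blocked
+x: ray from top(1, 0) has no placed part ⇒ clear
+y: ray from top(1, 0) has no placed part ⇒ clear

+x: clear; +y: clear; -x: blocked by foot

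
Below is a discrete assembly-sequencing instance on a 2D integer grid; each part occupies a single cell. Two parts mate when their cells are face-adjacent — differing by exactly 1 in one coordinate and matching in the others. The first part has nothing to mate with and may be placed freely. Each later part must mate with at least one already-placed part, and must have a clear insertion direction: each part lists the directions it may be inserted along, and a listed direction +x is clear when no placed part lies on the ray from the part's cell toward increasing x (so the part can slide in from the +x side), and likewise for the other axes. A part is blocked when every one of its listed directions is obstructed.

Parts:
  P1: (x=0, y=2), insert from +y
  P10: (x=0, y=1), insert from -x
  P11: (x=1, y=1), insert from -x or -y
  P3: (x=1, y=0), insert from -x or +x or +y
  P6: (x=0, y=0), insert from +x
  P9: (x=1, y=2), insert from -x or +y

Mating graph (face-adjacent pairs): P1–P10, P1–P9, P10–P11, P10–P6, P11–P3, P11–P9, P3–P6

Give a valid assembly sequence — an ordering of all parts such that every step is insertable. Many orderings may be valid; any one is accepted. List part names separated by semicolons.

1. P10@(0, 1) [-x clear] — {P10}
2. P1@(0, 2) [+y clear] — {P1, P10}
3. P9@(1, 2) [+y clear] — {P1, P10, P9}
4. P11@(1, 1) [-y clear] — {P1, P10, P11, P9}
5. P6@(0, 0) [+x clear] — {P1, P10, P11, P6, P9}
6. P3@(1, 0) [+x clear] — {P1, P10, P11, P3, P6, P9}

P10; P1; P9; P11; P6; P3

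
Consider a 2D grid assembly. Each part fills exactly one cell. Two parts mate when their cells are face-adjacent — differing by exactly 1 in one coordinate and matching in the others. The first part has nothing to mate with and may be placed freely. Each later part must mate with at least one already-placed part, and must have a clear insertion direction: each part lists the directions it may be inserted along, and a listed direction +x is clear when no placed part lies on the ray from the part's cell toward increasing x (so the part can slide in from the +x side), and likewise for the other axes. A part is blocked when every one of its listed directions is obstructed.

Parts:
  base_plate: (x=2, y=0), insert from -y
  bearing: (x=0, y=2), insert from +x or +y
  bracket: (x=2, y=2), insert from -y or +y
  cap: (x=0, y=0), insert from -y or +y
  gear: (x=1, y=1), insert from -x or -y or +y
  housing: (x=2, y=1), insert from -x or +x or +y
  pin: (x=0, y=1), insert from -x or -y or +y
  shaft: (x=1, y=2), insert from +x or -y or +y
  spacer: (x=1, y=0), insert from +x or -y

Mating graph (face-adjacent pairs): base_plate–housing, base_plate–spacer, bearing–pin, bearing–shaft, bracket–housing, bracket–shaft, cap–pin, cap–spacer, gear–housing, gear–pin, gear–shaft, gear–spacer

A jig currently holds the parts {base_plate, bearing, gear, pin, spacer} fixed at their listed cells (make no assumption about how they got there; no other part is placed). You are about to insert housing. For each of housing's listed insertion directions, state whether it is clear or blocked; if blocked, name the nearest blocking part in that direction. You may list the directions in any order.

-x: nearest on ray is gear@(1, 1) ⇒ blocked
+x: ray from housing(2, 1) has no placed part ⇒ clear
+y: ray from housing(2, 1) has no placed part ⇒ clear

+x: clear; +y: clear; -x: blocked by gear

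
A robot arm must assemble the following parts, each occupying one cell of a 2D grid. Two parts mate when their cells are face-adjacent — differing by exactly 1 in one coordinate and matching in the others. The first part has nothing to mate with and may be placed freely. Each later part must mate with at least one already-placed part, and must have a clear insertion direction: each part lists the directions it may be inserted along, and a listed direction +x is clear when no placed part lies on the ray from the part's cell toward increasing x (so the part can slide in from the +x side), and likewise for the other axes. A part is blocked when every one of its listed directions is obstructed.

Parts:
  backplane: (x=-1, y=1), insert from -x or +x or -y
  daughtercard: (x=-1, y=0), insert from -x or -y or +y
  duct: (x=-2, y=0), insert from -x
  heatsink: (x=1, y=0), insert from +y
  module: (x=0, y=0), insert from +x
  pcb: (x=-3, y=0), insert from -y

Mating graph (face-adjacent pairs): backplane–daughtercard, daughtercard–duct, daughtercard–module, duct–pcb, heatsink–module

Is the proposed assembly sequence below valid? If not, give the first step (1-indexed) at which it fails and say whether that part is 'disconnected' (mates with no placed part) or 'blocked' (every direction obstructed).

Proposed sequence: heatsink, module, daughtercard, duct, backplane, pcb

Invalid at step 2 (blocked)

1. heatsink@(1, 0) [+y clear] — {heatsink}
2. module@(0, 0) — +x all obstructed ⇒ blocked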